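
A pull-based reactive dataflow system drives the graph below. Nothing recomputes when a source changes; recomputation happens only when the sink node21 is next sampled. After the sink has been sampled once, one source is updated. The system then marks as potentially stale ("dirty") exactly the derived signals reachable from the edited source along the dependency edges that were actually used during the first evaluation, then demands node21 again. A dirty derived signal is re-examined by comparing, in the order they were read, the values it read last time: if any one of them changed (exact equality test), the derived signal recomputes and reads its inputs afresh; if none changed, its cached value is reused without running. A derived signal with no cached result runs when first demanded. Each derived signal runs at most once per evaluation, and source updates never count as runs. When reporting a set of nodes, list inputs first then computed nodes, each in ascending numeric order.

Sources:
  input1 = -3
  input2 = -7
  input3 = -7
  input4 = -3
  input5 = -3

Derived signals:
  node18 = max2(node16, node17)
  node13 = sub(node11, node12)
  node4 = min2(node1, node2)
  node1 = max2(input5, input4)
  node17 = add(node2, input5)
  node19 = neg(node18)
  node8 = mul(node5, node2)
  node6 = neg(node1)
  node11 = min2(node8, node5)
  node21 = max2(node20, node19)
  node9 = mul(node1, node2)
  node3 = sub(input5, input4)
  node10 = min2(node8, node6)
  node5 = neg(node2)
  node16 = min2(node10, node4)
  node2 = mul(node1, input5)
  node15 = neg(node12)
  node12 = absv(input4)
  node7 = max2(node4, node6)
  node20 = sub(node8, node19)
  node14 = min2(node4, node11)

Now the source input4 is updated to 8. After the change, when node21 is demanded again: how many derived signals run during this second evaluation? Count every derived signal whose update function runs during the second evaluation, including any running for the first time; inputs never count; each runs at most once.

First evaluation (everything demanded from the output):
  node1 = max2(-3, -3) = -3
  node2 = mul(-3, -3) = 9
  node4 = min2(-3, 9) = -3
  node5 = neg(9) = -9
  node6 = neg(-3) = 3
  node8 = mul(-9, 9) = -81
  node10 = min2(-81, 3) = -81
  node16 = min2(-81, -3) = -81
  node17 = add(9, -3) = 6
  node18 = max2(-81, 6) = 6
  node19 = neg(6) = -6
  node20 = sub(-81, -6) = -75
  node21 = max2(-75, -6) = -6

Propagation after the edit:
  node1: runs — input4 -3->8; result 8.
  node2: runs — node1 -3->8; result -24.
  node4: runs — node1 -3->8; node2 9->-24; result -24.
  node5: runs — node2 9->-24; result 24.
  node6: runs — node1 -3->8; result -8.
  node8: runs — node5 -9->24; node2 9->-24; result -576.
  node10: runs — node8 -81->-576; node6 3->-8; result -576.
  node16: runs — node10 -81->-576; node4 -3->-24; result -576.
  node17: runs — node2 9->-24; result -27.
  node18: runs — node16 -81->-576; node17 6->-27; result -27.
  node19: runs — node18 6->-27; result 27.
  node20: runs — node8 -81->-576; node19 -6->27; result -603.
  node21: runs — node20 -75->-603; node19 -6->27; result 27.

Derived signals that run: node1, node2, node4, node5, node6, node8, node10, node16, node17, node18, node19, node20, node21 — 13 in total.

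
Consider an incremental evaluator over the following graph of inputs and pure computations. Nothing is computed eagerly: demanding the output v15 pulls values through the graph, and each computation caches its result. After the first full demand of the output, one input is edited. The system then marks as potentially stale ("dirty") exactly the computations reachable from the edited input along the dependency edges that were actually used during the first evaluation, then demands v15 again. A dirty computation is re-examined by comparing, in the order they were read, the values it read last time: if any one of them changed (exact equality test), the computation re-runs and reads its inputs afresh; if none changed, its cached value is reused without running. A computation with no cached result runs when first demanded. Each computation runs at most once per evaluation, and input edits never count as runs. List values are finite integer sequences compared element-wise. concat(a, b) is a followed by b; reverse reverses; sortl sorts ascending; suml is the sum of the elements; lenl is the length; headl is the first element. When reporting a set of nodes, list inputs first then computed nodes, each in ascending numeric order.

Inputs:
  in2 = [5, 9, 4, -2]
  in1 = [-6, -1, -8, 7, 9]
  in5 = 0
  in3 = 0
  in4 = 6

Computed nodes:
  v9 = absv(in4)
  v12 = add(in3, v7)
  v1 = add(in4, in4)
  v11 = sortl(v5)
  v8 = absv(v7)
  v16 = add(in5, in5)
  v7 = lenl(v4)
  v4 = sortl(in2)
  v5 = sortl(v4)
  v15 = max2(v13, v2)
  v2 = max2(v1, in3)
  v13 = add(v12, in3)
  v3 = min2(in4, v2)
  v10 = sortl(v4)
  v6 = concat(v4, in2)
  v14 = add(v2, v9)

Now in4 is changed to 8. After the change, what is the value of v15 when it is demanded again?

v15 now evaluates to 16.

Initial pass — values computed on the first demand:
  v1 = add(6, 6) = 12
  v2 = max2(12, 0) = 12
  v4 = sortl([5, 9, 4, -2]) = [-2, 4, 5, 9]
  v7 = lenl([-2, 4, 5, 9]) = 4
  v12 = add(0, 4) = 4
  v13 = add(4, 0) = 4
  v15 = max2(4, 12) = 12

Second demand — change propagation:
  v1: re-runs because in4 6->8; in4 6->8; new result 16.
  v2: re-runs because v1 12->16; new result 16.
  v15: re-runs because v2 12->16; new result 16.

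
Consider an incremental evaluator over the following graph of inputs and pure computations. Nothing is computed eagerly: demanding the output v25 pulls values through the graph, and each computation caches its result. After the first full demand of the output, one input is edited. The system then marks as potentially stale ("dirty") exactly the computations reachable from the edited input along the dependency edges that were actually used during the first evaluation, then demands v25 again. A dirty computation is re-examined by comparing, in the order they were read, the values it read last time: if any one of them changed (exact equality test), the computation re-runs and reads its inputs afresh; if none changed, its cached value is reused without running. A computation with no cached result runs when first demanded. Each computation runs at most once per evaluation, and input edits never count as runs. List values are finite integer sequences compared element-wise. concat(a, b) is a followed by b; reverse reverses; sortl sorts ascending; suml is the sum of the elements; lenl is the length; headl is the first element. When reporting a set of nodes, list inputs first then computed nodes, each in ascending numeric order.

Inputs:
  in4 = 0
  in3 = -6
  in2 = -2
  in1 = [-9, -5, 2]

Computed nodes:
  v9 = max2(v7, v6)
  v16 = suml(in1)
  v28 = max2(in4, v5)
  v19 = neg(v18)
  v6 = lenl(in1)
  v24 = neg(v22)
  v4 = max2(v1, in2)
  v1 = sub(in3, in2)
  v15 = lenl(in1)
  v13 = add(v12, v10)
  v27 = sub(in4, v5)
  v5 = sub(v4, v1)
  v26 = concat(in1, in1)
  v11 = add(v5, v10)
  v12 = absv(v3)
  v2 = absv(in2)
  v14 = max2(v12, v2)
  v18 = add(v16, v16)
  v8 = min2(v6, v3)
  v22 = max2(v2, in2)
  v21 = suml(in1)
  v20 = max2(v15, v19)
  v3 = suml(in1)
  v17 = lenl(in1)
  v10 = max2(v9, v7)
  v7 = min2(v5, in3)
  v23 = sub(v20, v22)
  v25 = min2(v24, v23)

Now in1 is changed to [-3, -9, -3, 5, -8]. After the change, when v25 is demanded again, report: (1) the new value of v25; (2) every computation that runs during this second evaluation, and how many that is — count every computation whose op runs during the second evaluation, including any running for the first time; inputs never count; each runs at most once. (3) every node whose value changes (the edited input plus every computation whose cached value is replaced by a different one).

v25 now evaluates to -2.
Run set: v15, v16, v18, v19, v20, v23, v25 (7 run).
Changed values: in1, v15, v16, v18, v19, v20, v23.

Initial pass — values computed on the first demand:
  v2 = absv(-2) = 2
  v15 = lenl([-9, -5, 2]) = 3
  v16 = suml([-9, -5, 2]) = -12
  v18 = add(-12, -12) = -24
  v19 = neg(-24) = 24
  v20 = max2(3, 24) = 24
  v22 = max2(2, -2) = 2
  v23 = sub(24, 2) = 22
  v24 = neg(2) = -2
  v25 = min2(-2, 22) = -2

Second demand — change propagation:
  v15: re-runs because in1 [-9, -5, 2]->[-3, -9, -3, 5, -8]; new result 5.
  v16: re-runs because in1 [-9, -5, 2]->[-3, -9, -3, 5, -8]; new result -18.
  v18: re-runs because v16 -12->-18; v16 -12->-18; new result -36.
  v19: re-runs because v18 -24->-36; new result 36.
  v20: re-runs because v15 3->5; v19 24->36; new result 36.
  v23: re-runs because v20 24->36; new result 34.
  v25: re-runs because v23 22->34; new result -2 (unchanged).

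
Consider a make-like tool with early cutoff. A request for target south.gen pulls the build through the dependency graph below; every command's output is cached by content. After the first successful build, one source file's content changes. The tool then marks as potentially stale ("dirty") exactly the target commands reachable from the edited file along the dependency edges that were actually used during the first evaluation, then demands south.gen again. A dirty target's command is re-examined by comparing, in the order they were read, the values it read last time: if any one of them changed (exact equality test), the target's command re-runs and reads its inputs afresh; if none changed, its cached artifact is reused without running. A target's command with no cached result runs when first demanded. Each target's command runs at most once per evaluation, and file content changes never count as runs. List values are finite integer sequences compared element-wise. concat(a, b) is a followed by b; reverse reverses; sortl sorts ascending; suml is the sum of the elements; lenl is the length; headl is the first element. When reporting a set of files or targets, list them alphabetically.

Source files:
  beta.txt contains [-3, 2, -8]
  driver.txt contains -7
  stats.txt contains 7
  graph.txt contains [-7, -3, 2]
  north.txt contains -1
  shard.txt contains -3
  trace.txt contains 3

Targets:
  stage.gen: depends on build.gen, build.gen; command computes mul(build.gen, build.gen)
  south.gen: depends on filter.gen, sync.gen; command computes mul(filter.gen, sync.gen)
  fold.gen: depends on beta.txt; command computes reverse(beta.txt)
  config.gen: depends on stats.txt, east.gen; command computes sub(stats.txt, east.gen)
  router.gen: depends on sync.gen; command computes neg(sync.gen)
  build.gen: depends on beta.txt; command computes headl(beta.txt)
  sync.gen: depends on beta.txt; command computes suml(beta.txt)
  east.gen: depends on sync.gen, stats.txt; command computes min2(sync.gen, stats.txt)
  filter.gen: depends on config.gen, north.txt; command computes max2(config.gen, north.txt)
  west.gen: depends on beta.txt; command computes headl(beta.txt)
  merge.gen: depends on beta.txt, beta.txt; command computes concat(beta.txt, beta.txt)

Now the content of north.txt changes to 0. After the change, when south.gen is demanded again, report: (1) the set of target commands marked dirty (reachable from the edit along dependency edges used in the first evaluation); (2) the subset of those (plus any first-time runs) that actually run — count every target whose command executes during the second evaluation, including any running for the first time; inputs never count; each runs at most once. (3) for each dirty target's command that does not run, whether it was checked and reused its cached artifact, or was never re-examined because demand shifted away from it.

First demand of the output computes:
  sync.gen = suml([-3, 2, -8]) = -9
  east.gen = min2(-9, 7) = -9
  config.gen = sub(7, -9) = 16
  filter.gen = max2(16, -1) = 16
  south.gen = mul(16, -9) = -144

After the edit, cleaning proceeds:
  filter.gen: a read changed (north.txt -1->0) — executes, giving 16 — identical to its old value.
  south.gen: dirty, but its reads are unchanged (filter.gen unchanged, sync.gen unchanged); cached -144 stands.

Note the absorption at filter.gen: it re-runs yet its value is the same, leaving the output's value untouched.

The edit dirties: filter.gen, south.gen.
1 target commands run: filter.gen.
Cache hits after checking: south.gen.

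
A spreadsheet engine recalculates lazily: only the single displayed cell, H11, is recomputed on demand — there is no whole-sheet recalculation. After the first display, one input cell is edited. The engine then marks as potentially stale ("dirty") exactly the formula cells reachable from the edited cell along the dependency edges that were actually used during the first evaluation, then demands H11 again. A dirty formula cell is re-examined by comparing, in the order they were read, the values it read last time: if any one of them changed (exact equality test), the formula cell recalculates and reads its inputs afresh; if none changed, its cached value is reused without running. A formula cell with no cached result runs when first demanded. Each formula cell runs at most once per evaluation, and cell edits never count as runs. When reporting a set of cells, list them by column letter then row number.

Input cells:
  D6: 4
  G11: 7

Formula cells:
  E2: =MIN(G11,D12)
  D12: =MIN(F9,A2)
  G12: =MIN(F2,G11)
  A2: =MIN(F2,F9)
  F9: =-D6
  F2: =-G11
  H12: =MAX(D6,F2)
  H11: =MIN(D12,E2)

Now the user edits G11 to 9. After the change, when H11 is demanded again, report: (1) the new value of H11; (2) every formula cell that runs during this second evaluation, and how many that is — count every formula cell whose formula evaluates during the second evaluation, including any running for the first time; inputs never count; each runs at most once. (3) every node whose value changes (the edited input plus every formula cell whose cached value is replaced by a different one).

First evaluation (everything demanded from the output):
  F2 = -(7) = -7
  F9 = -(4) = -4
  A2 = MIN(-7, -4) = -7
  D12 = MIN(-4, -7) = -7
  E2 = MIN(7, -7) = -7
  H11 = MIN(-7, -7) = -7

Propagation after the edit:
  F2: runs — G11 7->9; result -9.
  A2: runs — F2 -7->-9; result -9.
  D12: runs — A2 -7->-9; result -9.
  E2: runs — G11 7->9; D12 -7->-9; result -9.
  H11: runs — D12 -7->-9; E2 -7->-9; result -9.

New value of H11: -9.
Formula cells that run: A2, D12, E2, F2, H11 — 5 in total.
Values that change: A2, D12, E2, F2, G11, H11.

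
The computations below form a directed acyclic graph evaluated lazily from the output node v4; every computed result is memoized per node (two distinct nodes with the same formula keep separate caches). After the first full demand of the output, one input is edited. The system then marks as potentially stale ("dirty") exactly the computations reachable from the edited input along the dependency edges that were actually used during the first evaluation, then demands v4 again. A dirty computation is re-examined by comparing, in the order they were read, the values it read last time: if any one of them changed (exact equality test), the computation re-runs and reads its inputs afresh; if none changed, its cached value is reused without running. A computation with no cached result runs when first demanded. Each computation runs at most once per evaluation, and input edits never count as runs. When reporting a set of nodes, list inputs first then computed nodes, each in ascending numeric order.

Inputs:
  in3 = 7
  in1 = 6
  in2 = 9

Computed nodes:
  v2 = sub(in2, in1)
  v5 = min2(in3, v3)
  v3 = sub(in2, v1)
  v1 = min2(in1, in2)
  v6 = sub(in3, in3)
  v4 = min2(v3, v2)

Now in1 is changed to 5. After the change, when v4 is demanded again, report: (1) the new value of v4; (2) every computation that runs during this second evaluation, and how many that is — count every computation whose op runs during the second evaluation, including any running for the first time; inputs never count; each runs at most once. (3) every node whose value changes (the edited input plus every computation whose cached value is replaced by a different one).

Demanding v4 again yields 4.
4 computations run: v1, v2, v3, v4.
The nodes whose values change: in1, v1, v2, v3, v4.

First demand of the output computes:
  v1 = min2(6, 9) = 6
  v2 = sub(9, 6) = 3
  v3 = sub(9, 6) = 3
  v4 = min2(3, 3) = 3

After the edit, cleaning proceeds:
  v1: a read changed (in1 6->5) — executes, giving 5.
  v2: a read changed (in1 6->5) — executes, giving 4.
  v3: a read changed (v1 6->5) — executes, giving 4.
  v4: a read changed (v3 3->4; v2 3->4) — executes, giving 4.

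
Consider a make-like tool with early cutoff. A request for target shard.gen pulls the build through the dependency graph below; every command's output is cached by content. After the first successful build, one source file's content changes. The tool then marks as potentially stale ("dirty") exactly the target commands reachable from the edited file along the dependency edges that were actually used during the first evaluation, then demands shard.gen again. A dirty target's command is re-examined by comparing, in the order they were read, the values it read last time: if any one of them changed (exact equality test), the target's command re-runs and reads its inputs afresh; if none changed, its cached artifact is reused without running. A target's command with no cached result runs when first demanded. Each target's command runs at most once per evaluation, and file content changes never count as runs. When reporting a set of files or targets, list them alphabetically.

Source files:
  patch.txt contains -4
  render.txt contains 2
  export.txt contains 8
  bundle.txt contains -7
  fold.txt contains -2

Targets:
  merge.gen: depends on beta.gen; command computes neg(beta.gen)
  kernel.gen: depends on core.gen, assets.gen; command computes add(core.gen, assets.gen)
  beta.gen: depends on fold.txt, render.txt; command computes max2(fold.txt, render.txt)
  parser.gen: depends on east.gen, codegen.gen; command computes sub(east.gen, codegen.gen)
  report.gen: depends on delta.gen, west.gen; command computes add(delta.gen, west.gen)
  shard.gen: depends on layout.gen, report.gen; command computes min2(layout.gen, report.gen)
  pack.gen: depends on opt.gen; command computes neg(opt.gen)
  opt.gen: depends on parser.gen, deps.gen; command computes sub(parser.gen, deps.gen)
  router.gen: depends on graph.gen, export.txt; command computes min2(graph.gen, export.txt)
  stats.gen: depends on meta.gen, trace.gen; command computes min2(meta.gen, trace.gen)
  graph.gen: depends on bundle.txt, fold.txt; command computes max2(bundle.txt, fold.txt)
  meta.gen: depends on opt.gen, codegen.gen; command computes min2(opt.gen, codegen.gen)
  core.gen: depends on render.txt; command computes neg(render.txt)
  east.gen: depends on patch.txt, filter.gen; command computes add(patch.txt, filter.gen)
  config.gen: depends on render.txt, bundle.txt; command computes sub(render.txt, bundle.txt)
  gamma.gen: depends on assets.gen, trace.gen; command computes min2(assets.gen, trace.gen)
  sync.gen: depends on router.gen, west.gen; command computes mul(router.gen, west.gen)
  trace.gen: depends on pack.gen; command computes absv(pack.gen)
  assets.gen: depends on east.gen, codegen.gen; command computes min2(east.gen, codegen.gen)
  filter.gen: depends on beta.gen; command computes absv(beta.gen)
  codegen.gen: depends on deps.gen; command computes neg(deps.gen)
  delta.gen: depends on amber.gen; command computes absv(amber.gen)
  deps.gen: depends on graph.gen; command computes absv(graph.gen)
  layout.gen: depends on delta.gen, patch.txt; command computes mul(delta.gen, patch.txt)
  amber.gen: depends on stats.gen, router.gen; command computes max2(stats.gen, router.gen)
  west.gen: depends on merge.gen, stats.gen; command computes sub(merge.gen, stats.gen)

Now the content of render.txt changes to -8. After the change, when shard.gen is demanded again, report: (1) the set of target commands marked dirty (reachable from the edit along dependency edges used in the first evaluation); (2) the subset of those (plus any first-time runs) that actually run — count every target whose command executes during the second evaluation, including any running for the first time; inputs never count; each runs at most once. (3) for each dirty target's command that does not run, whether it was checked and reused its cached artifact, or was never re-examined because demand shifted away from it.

The edit dirties: amber.gen, beta.gen, delta.gen, east.gen, filter.gen, layout.gen, merge.gen, meta.gen, opt.gen, pack.gen, parser.gen, report.gen, shard.gen, stats.gen, trace.gen, west.gen.
6 target commands run: beta.gen, filter.gen, merge.gen, report.gen, shard.gen, west.gen.
Cache hits after checking: amber.gen, delta.gen, east.gen, layout.gen, meta.gen, opt.gen, pack.gen, parser.gen, stats.gen, trace.gen.
Note where the cutoff bites: east.gen is checked, finds nothing changed, and keeps its cache.

First demand of the output computes:
  beta.gen = max2(-2, 2) = 2
  filter.gen = absv(2) = 2
  east.gen = add(-4, 2) = -2
  graph.gen = max2(-7, -2) = -2
  deps.gen = absv(-2) = 2
  codegen.gen = neg(2) = -2
  merge.gen = neg(2) = -2
  parser.gen = sub(-2, -2) = 0
  opt.gen = sub(0, 2) = -2
  meta.gen = min2(-2, -2) = -2
  pack.gen = neg(-2) = 2
  router.gen = min2(-2, 8) = -2
  trace.gen = absv(2) = 2
  stats.gen = min2(-2, 2) = -2
  amber.gen = max2(-2, -2) = -2
  delta.gen = absv(-2) = 2
  layout.gen = mul(2, -4) = -8
  west.gen = sub(-2, -2) = 0
  report.gen = add(2, 0) = 2
  shard.gen = min2(-8, 2) = -8

After the edit, cleaning proceeds:
  beta.gen: a read changed (render.txt 2->-8) — executes, giving -2.
  filter.gen: a read changed (beta.gen 2->-2) — executes, giving 2 — identical to its old value.
  east.gen: dirty, but its reads are unchanged (patch.txt unchanged, filter.gen unchanged); cached -2 stands.
  merge.gen: a read changed (beta.gen 2->-2) — executes, giving 2.
  parser.gen: dirty, but its reads are unchanged (east.gen unchanged, codegen.gen unchanged); cached 0 stands.
  opt.gen: dirty, but its reads are unchanged (parser.gen unchanged, deps.gen unchanged); cached -2 stands.
  meta.gen: dirty, but its reads are unchanged (opt.gen unchanged, codegen.gen unchanged); cached -2 stands.
  pack.gen: dirty, but its reads are unchanged (opt.gen unchanged); cached 2 stands.
  trace.gen: dirty, but its reads are unchanged (pack.gen unchanged); cached 2 stands.
  stats.gen: dirty, but its reads are unchanged (meta.gen unchanged, trace.gen unchanged); cached -2 stands.
  amber.gen: dirty, but its reads are unchanged (stats.gen unchanged, router.gen unchanged); cached -2 stands.
  delta.gen: dirty, but its reads are unchanged (amber.gen unchanged); cached 2 stands.
  layout.gen: dirty, but its reads are unchanged (delta.gen unchanged, patch.txt unchanged); cached -8 stands.
  west.gen: a read changed (merge.gen -2->2) — executes, giving 4.
  report.gen: a read changed (west.gen 0->4) — executes, giving 6.
  shard.gen: a read changed (report.gen 2->6) — executes, giving -8 — identical to its old value.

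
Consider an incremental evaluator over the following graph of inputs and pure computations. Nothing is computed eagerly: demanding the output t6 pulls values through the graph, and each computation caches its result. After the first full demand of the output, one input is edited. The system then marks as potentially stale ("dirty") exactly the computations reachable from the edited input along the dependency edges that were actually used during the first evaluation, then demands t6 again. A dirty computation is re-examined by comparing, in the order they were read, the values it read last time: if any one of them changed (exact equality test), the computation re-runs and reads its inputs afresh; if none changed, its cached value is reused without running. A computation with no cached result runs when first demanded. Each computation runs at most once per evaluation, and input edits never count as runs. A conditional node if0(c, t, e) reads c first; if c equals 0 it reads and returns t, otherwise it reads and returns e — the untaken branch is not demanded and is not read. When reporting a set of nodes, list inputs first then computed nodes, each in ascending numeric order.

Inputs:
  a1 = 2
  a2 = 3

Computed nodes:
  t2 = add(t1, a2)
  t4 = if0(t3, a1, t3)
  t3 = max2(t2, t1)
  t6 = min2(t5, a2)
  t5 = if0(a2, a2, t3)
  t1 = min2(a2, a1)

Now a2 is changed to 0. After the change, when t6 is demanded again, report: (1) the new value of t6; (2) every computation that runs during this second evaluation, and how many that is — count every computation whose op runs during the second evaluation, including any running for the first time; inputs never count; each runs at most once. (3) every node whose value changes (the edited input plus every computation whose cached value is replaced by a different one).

Initial pass — values computed on the first demand:
  t1 = min2(3, 2) = 2
  t2 = add(2, 3) = 5
  t3 = max2(5, 2) = 5
  t5 = if0(a2=3 -> else branch t3) = 5
  t6 = min2(5, 3) = 3

Second demand — change propagation:
  t1: dirty yet unreached — the second evaluation never asks for it.
  t2: dirty yet unreached — the second evaluation never asks for it.
  t3: dirty yet unreached — the second evaluation never asks for it.
  t5: re-runs because a2 3->0; new result 0.
  t6: re-runs because t5 5->0; a2 3->0; new result 0.

The important point: the flipped condition redirects demand; t1, t2, t3 are left stale, never re-checked.

t6 now evaluates to 0.
Run set: t5, t6 (2 run).
Changed values: a2, t5, t6.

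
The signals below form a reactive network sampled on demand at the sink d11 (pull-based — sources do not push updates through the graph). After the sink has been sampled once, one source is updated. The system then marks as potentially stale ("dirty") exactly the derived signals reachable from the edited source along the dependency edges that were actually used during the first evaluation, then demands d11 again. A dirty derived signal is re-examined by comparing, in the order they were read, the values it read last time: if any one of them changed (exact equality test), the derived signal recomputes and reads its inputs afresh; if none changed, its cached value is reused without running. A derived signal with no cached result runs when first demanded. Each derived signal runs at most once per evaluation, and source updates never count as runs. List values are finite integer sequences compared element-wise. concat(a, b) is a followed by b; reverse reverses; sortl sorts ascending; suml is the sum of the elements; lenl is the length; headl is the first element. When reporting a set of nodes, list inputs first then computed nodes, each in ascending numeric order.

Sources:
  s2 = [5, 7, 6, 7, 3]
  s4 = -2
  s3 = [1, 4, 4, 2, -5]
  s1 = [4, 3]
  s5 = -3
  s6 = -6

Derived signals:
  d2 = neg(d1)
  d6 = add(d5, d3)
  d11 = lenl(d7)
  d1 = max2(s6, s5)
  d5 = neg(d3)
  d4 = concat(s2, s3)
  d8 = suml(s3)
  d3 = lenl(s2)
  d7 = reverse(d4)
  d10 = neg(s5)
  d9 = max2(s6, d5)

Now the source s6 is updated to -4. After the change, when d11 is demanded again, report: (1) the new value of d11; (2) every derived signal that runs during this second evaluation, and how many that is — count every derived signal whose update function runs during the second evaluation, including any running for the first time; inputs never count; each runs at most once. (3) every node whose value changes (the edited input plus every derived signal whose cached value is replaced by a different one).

Initial pass — values computed on the first demand:
  d4 = concat([5, 7, 6, 7, 3], [1, 4, 4, 2, -5]) = [5, 7, 6, 7, 3, 1, 4, 4, 2, -5]
  d7 = reverse([5, 7, 6, 7, 3, 1, 4, 4, 2, -5]) = [-5, 2, 4, 4, 1, 3, 7, 6, 7, 5]
  d11 = lenl([-5, 2, 4, 4, 1, 3, 7, 6, 7, 5]) = 10

Second demand — change propagation:
  no demanded computation ever read s6, so the edit dirties nothing and nothing runs.

The important point: nothing the output needs ever reads s6, so the edit is invisible to it.

d11 now evaluates to 10.
Run set: none (0 run).
Changed values: s6.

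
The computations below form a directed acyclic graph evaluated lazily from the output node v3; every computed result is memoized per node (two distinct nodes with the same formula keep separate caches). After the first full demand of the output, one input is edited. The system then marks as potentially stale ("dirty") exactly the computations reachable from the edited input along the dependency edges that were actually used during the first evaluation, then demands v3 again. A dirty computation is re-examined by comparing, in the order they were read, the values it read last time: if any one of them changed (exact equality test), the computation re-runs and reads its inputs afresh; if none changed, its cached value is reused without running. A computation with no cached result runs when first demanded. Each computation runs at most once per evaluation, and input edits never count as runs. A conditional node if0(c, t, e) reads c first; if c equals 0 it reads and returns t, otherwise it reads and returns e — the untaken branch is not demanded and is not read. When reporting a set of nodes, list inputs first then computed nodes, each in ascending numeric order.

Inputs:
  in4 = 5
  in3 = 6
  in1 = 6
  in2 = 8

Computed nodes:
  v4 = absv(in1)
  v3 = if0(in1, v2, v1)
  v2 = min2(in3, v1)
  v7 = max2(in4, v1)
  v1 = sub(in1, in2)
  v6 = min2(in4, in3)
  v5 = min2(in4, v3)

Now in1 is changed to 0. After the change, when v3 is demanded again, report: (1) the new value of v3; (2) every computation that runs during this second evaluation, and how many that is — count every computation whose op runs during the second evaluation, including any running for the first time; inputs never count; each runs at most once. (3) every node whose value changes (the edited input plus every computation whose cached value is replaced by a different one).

First demand of the output computes:
  v1 = sub(6, 8) = -2
  v3 = if0(in1=6 -> else branch v1) = -2

After the edit, cleaning proceeds:
  v1: a read changed (in1 6->0) — executes, giving -8.
  v2: had never run; runs now, result -8.
  v3: a read changed (in1 6->0; v1 -2->-8) — executes, giving -8.

Note the branch switch — v2 had no cache and runs now for the first time.

Demanding v3 again yields -8.
3 computations run: v1, v2, v3.
The nodes whose values change: in1, v1, v3.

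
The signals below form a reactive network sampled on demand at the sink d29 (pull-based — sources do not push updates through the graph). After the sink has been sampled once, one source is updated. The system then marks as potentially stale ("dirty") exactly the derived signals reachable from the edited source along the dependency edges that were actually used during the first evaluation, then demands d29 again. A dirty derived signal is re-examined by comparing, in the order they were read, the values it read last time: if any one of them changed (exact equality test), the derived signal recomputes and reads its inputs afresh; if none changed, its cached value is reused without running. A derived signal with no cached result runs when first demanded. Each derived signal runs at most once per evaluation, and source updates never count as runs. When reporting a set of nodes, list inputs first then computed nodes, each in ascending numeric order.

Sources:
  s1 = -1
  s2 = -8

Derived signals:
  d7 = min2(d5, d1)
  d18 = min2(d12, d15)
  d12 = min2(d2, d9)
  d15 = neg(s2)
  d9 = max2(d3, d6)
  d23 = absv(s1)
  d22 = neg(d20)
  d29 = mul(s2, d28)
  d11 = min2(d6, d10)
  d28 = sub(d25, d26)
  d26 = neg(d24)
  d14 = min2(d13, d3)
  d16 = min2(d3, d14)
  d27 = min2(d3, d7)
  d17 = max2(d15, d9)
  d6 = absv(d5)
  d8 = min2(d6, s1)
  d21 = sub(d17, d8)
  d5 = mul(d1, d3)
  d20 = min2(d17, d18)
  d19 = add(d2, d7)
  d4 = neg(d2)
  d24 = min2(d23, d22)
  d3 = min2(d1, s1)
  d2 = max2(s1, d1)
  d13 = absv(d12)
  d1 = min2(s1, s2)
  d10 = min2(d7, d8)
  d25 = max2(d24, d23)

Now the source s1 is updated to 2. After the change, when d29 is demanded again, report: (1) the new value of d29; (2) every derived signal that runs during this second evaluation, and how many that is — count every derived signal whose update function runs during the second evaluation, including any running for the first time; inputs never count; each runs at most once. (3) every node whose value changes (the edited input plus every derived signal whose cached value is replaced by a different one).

d29 now evaluates to 0.
Run set: d1, d2, d3, d12, d18, d20, d22, d23, d24, d25, d26, d28, d29 (13 run).
Changed values: s1, d2, d12, d18, d20, d22, d23, d24, d25, d26, d28, d29.
The important point: at d5 every value read last time is unchanged, so the dirty flag clears without a run.

Initial pass — values computed on the first demand:
  d1 = min2(-1, -8) = -8
  d2 = max2(-1, -8) = -1
  d3 = min2(-8, -1) = -8
  d5 = mul(-8, -8) = 64
  d6 = absv(64) = 64
  d9 = max2(-8, 64) = 64
  d12 = min2(-1, 64) = -1
  d15 = neg(-8) = 8
  d17 = max2(8, 64) = 64
  d18 = min2(-1, 8) = -1
  d20 = min2(64, -1) = -1
  d22 = neg(-1) = 1
  d23 = absv(-1) = 1
  d24 = min2(1, 1) = 1
  d25 = max2(1, 1) = 1
  d26 = neg(1) = -1
  d28 = sub(1, -1) = 2
  d29 = mul(-8, 2) = -16

Second demand — change propagation:
  d1: re-runs because s1 -1->2; new result -8 (unchanged).
  d2: re-runs because s1 -1->2; new result 2.
  d3: re-runs because s1 -1->2; new result -8 (unchanged).
  d5: re-examined; everything it read last time is the same (d1 unchanged, d3 unchanged) — cache 64 kept, no run.
  d6: re-examined; everything it read last time is the same (d5 unchanged) — cache 64 kept, no run.
  d9: re-examined; everything it read last time is the same (d3 unchanged, d6 unchanged) — cache 64 kept, no run.
  d12: re-runs because d2 -1->2; new result 2.
  d17: re-examined; everything it read last time is the same (d15 unchanged, d9 unchanged) — cache 64 kept, no run.
  d18: re-runs because d12 -1->2; new result 2.
  d20: re-runs because d18 -1->2; new result 2.
  d22: re-runs because d20 -1->2; new result -2.
  d23: re-runs because s1 -1->2; new result 2.
  d24: re-runs because d23 1->2; d22 1->-2; new result -2.
  d25: re-runs because d24 1->-2; d23 1->2; new result 2.
  d26: re-runs because d24 1->-2; new result 2.
  d28: re-runs because d25 1->2; d26 -1->2; new result 0.
  d29: re-runs because d28 2->0; new result 0.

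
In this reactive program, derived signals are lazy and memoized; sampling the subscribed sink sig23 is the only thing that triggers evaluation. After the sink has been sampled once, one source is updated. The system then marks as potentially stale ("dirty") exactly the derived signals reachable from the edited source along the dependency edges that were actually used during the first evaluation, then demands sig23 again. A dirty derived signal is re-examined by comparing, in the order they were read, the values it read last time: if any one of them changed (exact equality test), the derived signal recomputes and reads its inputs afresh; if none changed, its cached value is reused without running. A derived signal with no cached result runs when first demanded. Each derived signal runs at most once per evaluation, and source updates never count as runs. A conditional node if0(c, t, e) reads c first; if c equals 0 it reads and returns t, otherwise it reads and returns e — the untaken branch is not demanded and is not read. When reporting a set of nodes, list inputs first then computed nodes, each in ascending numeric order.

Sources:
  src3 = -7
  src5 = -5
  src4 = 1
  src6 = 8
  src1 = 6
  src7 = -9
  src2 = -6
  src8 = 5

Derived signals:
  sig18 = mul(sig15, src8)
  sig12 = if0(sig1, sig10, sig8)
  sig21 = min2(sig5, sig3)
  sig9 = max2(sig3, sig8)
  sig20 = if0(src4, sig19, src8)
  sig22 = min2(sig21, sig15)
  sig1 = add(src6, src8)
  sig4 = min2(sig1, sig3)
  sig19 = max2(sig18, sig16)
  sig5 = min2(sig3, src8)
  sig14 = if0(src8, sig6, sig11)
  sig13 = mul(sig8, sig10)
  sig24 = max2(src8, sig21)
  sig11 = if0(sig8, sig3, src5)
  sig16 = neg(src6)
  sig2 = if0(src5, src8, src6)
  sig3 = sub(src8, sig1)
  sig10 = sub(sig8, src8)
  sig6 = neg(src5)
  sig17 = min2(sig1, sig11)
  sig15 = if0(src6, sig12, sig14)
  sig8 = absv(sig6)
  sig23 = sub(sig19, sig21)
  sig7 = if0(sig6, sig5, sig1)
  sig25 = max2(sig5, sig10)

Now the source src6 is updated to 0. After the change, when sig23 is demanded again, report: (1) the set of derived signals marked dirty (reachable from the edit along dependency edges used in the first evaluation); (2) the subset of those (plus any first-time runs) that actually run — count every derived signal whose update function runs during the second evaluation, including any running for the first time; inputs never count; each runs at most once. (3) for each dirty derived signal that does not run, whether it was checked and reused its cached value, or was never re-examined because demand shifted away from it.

First demand of the output computes:
  sig1 = add(8, 5) = 13
  sig3 = sub(5, 13) = -8
  sig5 = min2(-8, 5) = -8
  sig6 = neg(-5) = 5
  sig8 = absv(5) = 5
  sig11 = if0(sig8=5 -> else branch src5) = -5
  sig14 = if0(src8=5 -> else branch sig11) = -5
  sig15 = if0(src6=8 -> else branch sig14) = -5
  sig16 = neg(8) = -8
  sig18 = mul(-5, 5) = -25
  sig19 = max2(-25, -8) = -8
  sig21 = min2(-8, -8) = -8
  sig23 = sub(-8, -8) = 0

After the edit, cleaning proceeds:
  sig1: a read changed (src6 8->0) — executes, giving 5.
  sig3: a read changed (sig1 13->5) — executes, giving 0.
  sig5: a read changed (sig3 -8->0) — executes, giving 0.
  sig12: had never run; runs now, result 5.
  sig15: a read changed (src6 8->0) — executes, giving 5.
  sig16: a read changed (src6 8->0) — executes, giving 0.
  sig18: a read changed (sig15 -5->5) — executes, giving 25.
  sig19: a read changed (sig18 -25->25; sig16 -8->0) — executes, giving 25.
  sig21: a read changed (sig5 -8->0; sig3 -8->0) — executes, giving 0.
  sig23: a read changed (sig19 -8->25; sig21 -8->0) — executes, giving 25.

Note the branch switch — sig12 had no cache and runs now for the first time.

The edit dirties: sig1, sig3, sig5, sig15, sig16, sig18, sig19, sig21, sig23.
10 derived signals run: sig1, sig3, sig5, sig12, sig15, sig16, sig18, sig19, sig21, sig23.
No dirty derived signal escaped a run.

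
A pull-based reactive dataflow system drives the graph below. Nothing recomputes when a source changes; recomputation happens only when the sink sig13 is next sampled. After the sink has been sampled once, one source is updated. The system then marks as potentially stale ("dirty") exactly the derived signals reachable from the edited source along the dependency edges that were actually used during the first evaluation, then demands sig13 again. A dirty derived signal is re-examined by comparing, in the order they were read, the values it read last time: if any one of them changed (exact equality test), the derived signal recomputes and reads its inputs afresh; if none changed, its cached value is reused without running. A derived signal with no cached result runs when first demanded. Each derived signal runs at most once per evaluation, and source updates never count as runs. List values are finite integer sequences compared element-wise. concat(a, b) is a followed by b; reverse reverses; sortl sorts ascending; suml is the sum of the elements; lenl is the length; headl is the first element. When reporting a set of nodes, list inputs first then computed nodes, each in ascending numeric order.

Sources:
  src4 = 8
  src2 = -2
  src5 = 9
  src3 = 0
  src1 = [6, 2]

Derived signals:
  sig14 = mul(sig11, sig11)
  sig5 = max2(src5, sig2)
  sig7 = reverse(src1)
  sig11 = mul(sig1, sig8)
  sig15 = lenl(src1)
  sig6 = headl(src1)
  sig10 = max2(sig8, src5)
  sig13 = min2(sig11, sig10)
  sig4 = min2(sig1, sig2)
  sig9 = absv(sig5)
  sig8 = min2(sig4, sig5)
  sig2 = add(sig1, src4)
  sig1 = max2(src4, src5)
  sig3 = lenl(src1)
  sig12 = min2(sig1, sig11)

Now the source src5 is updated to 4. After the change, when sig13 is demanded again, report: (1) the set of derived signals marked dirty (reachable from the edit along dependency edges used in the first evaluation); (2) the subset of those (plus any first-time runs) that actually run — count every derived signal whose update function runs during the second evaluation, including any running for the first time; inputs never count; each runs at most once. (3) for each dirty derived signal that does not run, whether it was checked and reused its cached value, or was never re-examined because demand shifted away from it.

Marked dirty: sig1, sig2, sig4, sig5, sig8, sig10, sig11, sig13.
Derived signals that run: sig1, sig2, sig4, sig5, sig8, sig10, sig11, sig13 — 8 in total.
Every dirty derived signal ran.

First evaluation (everything demanded from the output):
  sig1 = max2(8, 9) = 9
  sig2 = add(9, 8) = 17
  sig4 = min2(9, 17) = 9
  sig5 = max2(9, 17) = 17
  sig8 = min2(9, 17) = 9
  sig10 = max2(9, 9) = 9
  sig11 = mul(9, 9) = 81
  sig13 = min2(81, 9) = 9

Propagation after the edit:
  sig1: runs — src5 9->4; result 8.
  sig2: runs — sig1 9->8; result 16.
  sig4: runs — sig1 9->8; sig2 17->16; result 8.
  sig5: runs — src5 9->4; sig2 17->16; result 16.
  sig8: runs — sig4 9->8; sig5 17->16; result 8.
  sig10: runs — sig8 9->8; src5 9->4; result 8.
  sig11: runs — sig1 9->8; sig8 9->8; result 64.
  sig13: runs — sig11 81->64; sig10 9->8; result 8.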